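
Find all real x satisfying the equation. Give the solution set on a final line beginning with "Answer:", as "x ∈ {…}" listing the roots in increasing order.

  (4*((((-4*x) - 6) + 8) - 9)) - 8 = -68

Step 1. [(4*((((-4*x) - 6) + 8) - 9)) - 8 = -68] 4 divides every term; factor it out. So factor: ((((-4*x) - 6) + 8) - 9) - 2 = -17.
Step 2. [((((-4*x) - 6) + 8) - 9) - 2 = -17] -2 is outermost — add 2 both sides, so sub: (((-4*x) - 6) + 8) - 9 = -15.
Step 3. [(((-4*x) - 6) + 8) - 9 = -15] -9 is outermost — add 9 both sides. So sub: ((-4*x) - 6) + 8 = -6.
Step 4. [((-4*x) - 6) + 8 = -6] 8 comes off first (subtract 8) ⇒ sub: (-4*x) - 6 = -14.
Step 5. [(-4*x) - 6 = -14] peel the -6: add 6 from each side. So sub: -4*x = -8.
Step 6. [-4*x = -8] leading coefficient -4: divide by -4 ⇒ div: x = 2.

Answer: x ∈ {2}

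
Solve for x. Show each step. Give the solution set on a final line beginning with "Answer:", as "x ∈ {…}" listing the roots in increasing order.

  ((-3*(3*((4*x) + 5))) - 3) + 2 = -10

Step 1. [((-3*(3*((4*x) + 5))) - 3) + 2 = -10] +2 is outermost — subtract 2 both sides. So sub: (-3*(3*((4*x) + 5))) - 3 = -12.
Step 2. [(-3*(3*((4*x) + 5))) - 3 = -12] -3 divides every term; factor it out. So factor: (3*((4*x) + 5)) + 1 = 4.
Step 3. [(3*((4*x) + 5)) + 1 = 4] subtract 1: x sits inside (… + 1) ⇒ sub: 3*((4*x) + 5) = 3.
Step 4. [3*((4*x) + 5) = 3] 3·(inner) — divide through by 3 ⇒ div: (4*x) + 5 = 1.
Step 5. [(4*x) + 5 = 1] peel the +5: subtract 5 from each side ⇒ sub: 4*x = -4.
Step 6. [4*x = -4] LHS = 4·(…); ÷4 both sides. So div: x = -1.

Answer: x ∈ {-1}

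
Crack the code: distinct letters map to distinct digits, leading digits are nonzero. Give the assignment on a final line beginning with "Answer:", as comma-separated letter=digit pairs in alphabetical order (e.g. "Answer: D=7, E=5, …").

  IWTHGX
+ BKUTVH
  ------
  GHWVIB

Step 1. [col 1: X + H ≡ B (mod 10)] no forcing yet in column 1 (carry-in 0); X=3 is free and consistent — try it ⇒ X=3.
Step 2. [col 1: X + H ≡ B (mod 10)] column 1 (X + H ≡ B (mod 10), carry-in 0) doesn't pin H yet; pick H=5 and continue. So H=5.
Step 3. [col 1: X + H ≡ B (mod 10)] in column 1 we have X+H≡B with carry-in 0; given X=3, H=5 and digits 3,5 already taken and all letters distinct, that pins B to 8 ⇒ B=8.
Step 4. [col 2: G + V ≡ I (mod 10)] several values work for G in column 2 (G + V ≡ I (mod 10), carry-in 0); try G=9, so G=9.
Step 5. [col 2: G + V ≡ I (mod 10)] several values work for V in column 2 (G + V ≡ I (mod 10), carry-in 0); try V=2. So V=2.
Step 6. [col 2: G + V ≡ I (mod 10)] column 2 reads G+V+carry(0)=I with G=9, V=2; with digits 2,3,5,8,9 already taken and all letters distinct, the only value for I is 1, so I=1.
Step 7. [col 3: H + T ≡ V (mod 10)] column 3 reads H+T+carry(1)=V with H=5, V=2; with digits 1,2,3,5,8,9 already taken and all letters distinct, the only value for T is 6. So T=6.
Step 8. [col 4: T + U ≡ W (mod 10)] column 4 (T + U ≡ W (mod 10), carry-in 1) doesn't pin U yet; pick U=7 and continue, so U=7.
Step 9. [col 4: T + U ≡ W (mod 10)] column 4 reads T+U+carry(1)=W with T=6, U=7; with digits 1,2,3,5,6,7,8,9 already taken and all letters distinct, the only value for W is 4. So W=4.
Step 10. [col 5: W + K ≡ H (mod 10)] column 5 reads W+K+carry(1)=H with W=4, H=5; with digits 1,2,3,4,5,6,7,8,9 already taken and all letters distinct, the only value for K is 0. So K=0.

Answer: B=8, G=9, H=5, I=1, K=0, T=6, U=7, V=2, W=4, X=3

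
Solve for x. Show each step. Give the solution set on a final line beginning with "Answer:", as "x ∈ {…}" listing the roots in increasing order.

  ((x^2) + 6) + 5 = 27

Step 1. [((x^2) + 6) + 5 = 27] peel the +5: subtract 5 from each side. So sub: (x^2) + 6 = 22.
Step 2. [(x^2) + 6 = 22] +6 is outermost — subtract 6 both sides ⇒ sub: x^2 = 16.
Step 3. [x^2 = 16] √ both sides: 16 ≥ 0 gives two branches. So sqrt: x = 4 or -4.

Answer: x ∈ {-4, 4}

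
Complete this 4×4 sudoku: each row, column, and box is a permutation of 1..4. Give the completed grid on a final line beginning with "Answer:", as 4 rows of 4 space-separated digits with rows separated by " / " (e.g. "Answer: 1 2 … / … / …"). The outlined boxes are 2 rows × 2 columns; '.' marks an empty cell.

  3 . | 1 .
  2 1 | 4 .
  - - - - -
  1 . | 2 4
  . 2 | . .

Step 1. [r4c4∈{1,3}] 1 has one home in row 4: r4c4 ⇒ r4c4=1.
Step 2. [r3c2∈{3}] nothing but 3 survives at r3c2, so r3c2=3.
Step 3. [r4c3∈{3}] r4c3 has the single candidate 3 ⇒ r4c3=3.
Step 4. [r2c4∈{3}] nothing but 3 survives at r2c4. So r2c4=3.
Step 5. [r4c1∈{4}] only 4 remains possible at r4c1, so r4c1=4.
Step 6. [r1c4∈{2}] nothing but 2 survives at r1c4, so r1c4=2.
Step 7. [r1c2∈{4}] r1c2 is down to just 4. So r1c2=4.

Answer: 3 4 1 2 / 2 1 4 3 / 1 3 2 4 / 4 2 3 1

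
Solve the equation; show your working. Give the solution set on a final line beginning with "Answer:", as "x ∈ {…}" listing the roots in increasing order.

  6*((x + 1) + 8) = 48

Step 1. [6*((x + 1) + 8) = 48] LHS = 6·(…); ÷6 both sides. So div: (x + 1) + 8 = 8.
Step 2. [(x + 1) + 8 = 8] peel the +8: subtract 8 from each side ⇒ sub: x + 1 = 0.
Step 3. [x + 1 = 0] peel the +1: subtract 1 from each side. So sub: x = -1.

Answer: x ∈ {-1}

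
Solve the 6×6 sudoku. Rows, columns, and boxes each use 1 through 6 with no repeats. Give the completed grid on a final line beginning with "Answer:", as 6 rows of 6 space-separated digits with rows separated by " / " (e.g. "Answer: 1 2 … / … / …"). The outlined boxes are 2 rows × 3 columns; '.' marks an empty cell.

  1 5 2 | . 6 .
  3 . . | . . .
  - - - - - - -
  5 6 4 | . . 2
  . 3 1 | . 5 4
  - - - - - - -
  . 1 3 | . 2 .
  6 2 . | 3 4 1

Step 1. [r2c4∈{1,2,4,5}] in row 2, 2 fits only at r2c4 ⇒ r2c4=2.
Step 2. [r5c6∈{5,6}] col 6 places 6 nowhere but r5c6. So r5c6=6.
Step 3. [r3c4∈{1}] nothing but 1 survives at r3c4. So r3c4=1.
Step 4. [r5c1∈{4}] nothing but 4 survives at r5c1, so r5c1=4.
Step 5. [r2c2∈{4}] r2c2's peers cover all but 4 ⇒ r2c2=4.
Step 6. [r4c1∈{2}] only 2 remains possible at r4c1, so r4c1=2.
Step 7. [r4c4∈{6}] r4c4 has the single candidate 6 ⇒ r4c4=6.
Step 8. [r2c3∈{6}] r2c3 has the single candidate 6. So r2c3=6.
Step 9. [r3c5∈{3}] r3c5 is down to just 3, so r3c5=3.
Step 10. [r5c4∈{5}] only 5 remains possible at r5c4 ⇒ r5c4=5.
Step 11. [r1c6∈{3}] r1c6 has the single candidate 3, so r1c6=3.
Step 12. [r2c6∈{5}] nothing but 5 survives at r2c6. So r2c6=5.
Step 13. [r1c4∈{4}] r1c4 has the single candidate 4. So r1c4=4.
Step 14. [r6c3∈{5}] only 5 remains possible at r6c3, so r6c3=5.
Step 15. [r2c5∈{1}] r2c5 has the single candidate 1, so r2c5=1.

Answer: 1 5 2 4 6 3 / 3 4 6 2 1 5 / 5 6 4 1 3 2 / 2 3 1 6 5 4 / 4 1 3 5 2 6 / 6 2 5 3 4 1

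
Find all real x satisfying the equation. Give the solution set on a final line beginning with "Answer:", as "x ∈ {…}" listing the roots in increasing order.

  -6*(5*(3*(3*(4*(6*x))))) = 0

Step 1. [-6*(5*(3*(3*(4*(6*x))))) = 0] divide by the outer -6. So div: 5*(3*(3*(4*(6*x)))) = 0.
Step 2. [5*(3*(3*(4*(6*x)))) = 0] divide by the outer 5, so div: 3*(3*(4*(6*x))) = 0.
Step 3. [3*(3*(4*(6*x))) = 0] LHS = 3·(…); ÷3 both sides, so div: 3*(4*(6*x)) = 0.
Step 4. [3*(4*(6*x)) = 0] LHS = 3·(…); ÷3 both sides, so div: 4*(6*x) = 0.
Step 5. [4*(6*x) = 0] 4 out front; divide by 4, so div: 6*x = 0.
Step 6. [6*x = 0] divide by the outer 6 ⇒ div: x = 0.

Answer: x ∈ {0}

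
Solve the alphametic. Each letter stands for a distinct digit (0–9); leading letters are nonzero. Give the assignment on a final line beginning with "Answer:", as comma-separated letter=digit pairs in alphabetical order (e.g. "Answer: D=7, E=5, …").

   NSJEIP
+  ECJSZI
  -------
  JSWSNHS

Step 1. [col 1: P + I ≡ S (mod 10)] column 1 (P + I ≡ S (mod 10), carry-in 0) doesn't pin S yet; pick S=2 and continue. So S=2.
Step 2. [col 1: P + I ≡ S (mod 10)] no forcing yet in column 1 (carry-in 0); P=9 is free and consistent — try it ⇒ P=9.
Step 3. [J] adding two 6-digit numbers gives at most 6+1 digits, and here it does — J is that final carry and must be 1. So J=1.
Step 4. [col 1: P + I ≡ S (mod 10)] from column 1 (P=9, S=2, carry-in 0, digits 1,2,9 already taken and all letters distinct): I must equal 3, so I=3.
Step 5. [col 2: I + Z ≡ H (mod 10)] several values work for H in column 2 (I + Z ≡ H (mod 10), carry-in 1); try H=4, so H=4.
Step 6. [col 2: I + Z ≡ H (mod 10)] column 2 reads I+Z+carry(1)=H with I=3, H=4; with digits 1,2,3,4,9 already taken and all letters distinct, the only value for Z is 0. So Z=0.
Step 7. [col 3: E + S ≡ N (mod 10)] N=7 is one option consistent with column 3 (E + S ≡ N (mod 10), carry-in 0) — take it ⇒ N=7.
Step 8. [col 3: E + S ≡ N (mod 10)] column 3: given S=2, N=7, carry-in 0, and digits 0,1,2,3,4,7,9 already taken and all letters distinct, E+S≡N (mod 10) forces E=5. So E=5.
Step 9. [col 5: S + C ≡ W (mod 10)] column 5: given S=2, carry-in 0, and digits 0,1,2,3,4,5,7,9 already taken and all letters distinct, S+C≡W (mod 10) forces C=6, so C=6.
Step 10. [col 5: S + C ≡ W (mod 10)] column 5 reads S+C+carry(0)=W with S=2, C=6; with digits 0,1,2,3,4,5,6,7,9 already taken and all letters distinct, the only value for W is 8. So W=8.

Answer: C=6, E=5, H=4, I=3, J=1, N=7, P=9, S=2, W=8, Z=0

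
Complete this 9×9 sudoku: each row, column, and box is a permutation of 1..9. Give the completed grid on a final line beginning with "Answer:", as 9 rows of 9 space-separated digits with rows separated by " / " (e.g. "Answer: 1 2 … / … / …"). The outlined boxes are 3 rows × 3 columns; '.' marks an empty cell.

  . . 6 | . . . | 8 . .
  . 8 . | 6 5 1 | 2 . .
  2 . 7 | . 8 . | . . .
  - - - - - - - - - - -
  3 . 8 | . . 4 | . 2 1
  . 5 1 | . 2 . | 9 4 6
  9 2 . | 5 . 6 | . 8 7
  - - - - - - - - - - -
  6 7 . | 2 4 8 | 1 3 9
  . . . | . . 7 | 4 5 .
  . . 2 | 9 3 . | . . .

Step 1. [r2c1∈{4}] r2c1 is down to just 4 ⇒ r2c1=4.
Step 2. [r2c9∈{3}] r2c9 is down to just 3 ⇒ r2c9=3.
Step 3. [r2c3∈{9}] nothing but 9 survives at r2c3. So r2c3=9.
Step 4. [r4c4∈{7}] nothing but 7 survives at r4c4. So r4c4=7.
Step 5. [r5c6∈{3}] r5c6 has the single candidate 3. So r5c6=3.
Step 6. [r8c4∈{1}] r8c4 has the single candidate 1, so r8c4=1.
Step 7. [r3c6∈{9}] r3c6 is down to just 9 ⇒ r3c6=9.
Step 8. [r1c1∈{1,5}] in box 1, 5 fits only at r1c1. So r1c1=5.
Step 9. [r9c1∈{1,8}] across col 1, 1 lands solely at r9c1. So r9c1=1.
Step 10. [r1c8∈{1,7,9}] in row 1, 9 fits only at r1c8. So r1c8=9.
Step 11. [r1c9∈{4}] r1c9 is down to just 4 ⇒ r1c9=4.
Step 12. [r1c2∈{1,3}] row 1 places 1 nowhere but r1c2 ⇒ r1c2=1.
Step 13. [r3c2∈{3}] r3c2's peers cover all but 3 ⇒ r3c2=3.
Step 14. [r9c7∈{6,7}] across col 7, 7 lands solely at r9c7. So r9c7=7.
Step 15. [r3c7∈{5,6}] r3c7 is the only open cell in col 7 admitting 6 ⇒ r3c7=6.
Step 16. [r8c9∈{2,8}] in row 8, 2 fits only at r8c9 ⇒ r8c9=2.
Step 17. [r8c3∈{3}] r8c3 is down to just 3, so r8c3=3.
Step 18. [r2c8∈{7}] r2c8 has the single candidate 7. So r2c8=7.
Step 19. [r4c2∈{6}] nothing but 6 survives at r4c2 ⇒ r4c2=6.
Step 20. [r6c7∈{3}] r6c7's peers cover all but 3, so r6c7=3.
Step 21. [r6c3∈{4}] r6c3's peers cover all but 4 ⇒ r6c3=4.
Step 22. [r3c4∈{4}] r3c4's peers cover all but 4, so r3c4=4.
Step 23. [r6c5∈{1}] nothing but 1 survives at r6c5. So r6c5=1.
Step 24. [r1c5∈{7}] r1c5 has the single candidate 7, so r1c5=7.
Step 25. [r8c2∈{9}] r8c2 is down to just 9. So r8c2=9.
Step 26. [r3c9∈{5}] r3c9 has the single candidate 5 ⇒ r3c9=5.
Step 27. [r4c5∈{9}] r4c5 has the single candidate 9, so r4c5=9.
Step 28. [r8c1∈{8}] r8c1 is down to just 8, so r8c1=8.
Step 29. [r7c3∈{5}] r7c3 has the single candidate 5, so r7c3=5.
Step 30. [r5c1∈{7}] r5c1 is down to just 7, so r5c1=7.
Step 31. [r9c6∈{5}] only 5 remains possible at r9c6, so r9c6=5.
Step 32. [r9c9∈{8}] r9c9 is down to just 8 ⇒ r9c9=8.
Step 33. [r1c6∈{2}] only 2 remains possible at r1c6 ⇒ r1c6=2.
Step 34. [r9c2∈{4}] r9c2 has the single candidate 4. So r9c2=4.
Step 35. [r8c5∈{6}] only 6 remains possible at r8c5. So r8c5=6.
Step 36. [r5c4∈{8}] nothing but 8 survives at r5c4. So r5c4=8.
Step 37. [r9c8∈{6}] nothing but 6 survives at r9c8, so r9c8=6.
Step 38. [r1c4∈{3}] r1c4 has the single candidate 3 ⇒ r1c4=3.
Step 39. [r4c7∈{5}] nothing but 5 survives at r4c7, so r4c7=5.
Step 40. [r3c8∈{1}] r3c8 is down to just 1, so r3c8=1.

Answer: 5 1 6 3 7 2 8 9 4 / 4 8 9 6 5 1 2 7 3 / 2 3 7 4 8 9 6 1 5 / 3 6 8 7 9 4 5 2 1 / 7 5 1 8 2 3 9 4 6 / 9 2 4 5 1 6 3 8 7 / 6 7 5 2 4 8 1 3 9 / 8 9 3 1 6 7 4 5 2 / 1 4 2 9 3 5 7 6 8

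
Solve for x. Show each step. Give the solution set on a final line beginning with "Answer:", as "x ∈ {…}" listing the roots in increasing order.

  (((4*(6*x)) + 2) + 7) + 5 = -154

Step 1. [(((4*(6*x)) + 2) + 7) + 5 = -154] 5 comes off first (subtract 5). So sub: ((4*(6*x)) + 2) + 7 = -159.
Step 2. [((4*(6*x)) + 2) + 7 = -159] peel the +7: subtract 7 from each side. So sub: (4*(6*x)) + 2 = -166.
Step 3. [(4*(6*x)) + 2 = -166] subtract 2: x sits inside (… + 2) ⇒ sub: 4*(6*x) = -168.
Step 4. [4*(6*x) = -168] 4·(inner) — divide through by 4, so div: 6*x = -42.
Step 5. [6*x = -42] leading coefficient 6: divide by 6 ⇒ div: x = -7.

Answer: x ∈ {-7}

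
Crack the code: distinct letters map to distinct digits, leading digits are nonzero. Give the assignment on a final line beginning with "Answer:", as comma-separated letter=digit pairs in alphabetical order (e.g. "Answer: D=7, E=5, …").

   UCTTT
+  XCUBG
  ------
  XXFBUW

Step 1. [col 1: T + G ≡ W (mod 10)] column 1 (T + G ≡ W (mod 10), carry-in 0) doesn't pin W yet; pick W=7 and continue ⇒ W=7.
Step 2. [col 1: T + G ≡ W (mod 10)] T=5 is one option consistent with column 1 (T + G ≡ W (mod 10), carry-in 0) — take it ⇒ T=5.
Step 3. [col 1: T + G ≡ W (mod 10)] from column 1 (T=5, W=7, carry-in 0, digits 5,7 already taken and all letters distinct): G must equal 2, so G=2.
Step 4. [X] adding two 5-digit numbers gives at most 5+1 digits, and here it does — X is that final carry and must be 1 ⇒ X=1.
Step 5. [col 2: T + B ≡ U (mod 10)] several values work for B in column 2 (T + B ≡ U (mod 10), carry-in 0); try B=4, so B=4.
Step 6. [col 2: T + B ≡ U (mod 10)] in column 2 we have T+B≡U with carry-in 0; given T=5, B=4 and digits 1,2,4,5,7 already taken and all letters distinct, that pins U to 9. So U=9.
Step 7. [col 4: C + C ≡ F (mod 10)] in column 4 we have C+C≡F with carry-in 1; given nothing yet and digits 1,2,4,5,7,9 already taken and all letters distinct, that pins C to 6. So C=6.
Step 8. [col 4: C + C ≡ F (mod 10)] column 4: given C=6, carry-in 1, and digits 1,2,4,5,6,7,9 already taken and all letters distinct, C+C≡F (mod 10) forces F=3, so F=3.

Answer: B=4, C=6, F=3, G=2, T=5, U=9, W=7, X=1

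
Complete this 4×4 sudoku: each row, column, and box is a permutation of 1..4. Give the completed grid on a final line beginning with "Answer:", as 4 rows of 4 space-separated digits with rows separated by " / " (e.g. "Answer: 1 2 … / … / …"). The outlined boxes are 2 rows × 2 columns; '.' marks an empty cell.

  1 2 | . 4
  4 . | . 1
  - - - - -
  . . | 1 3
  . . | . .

Step 1. [r2c3∈{2,3}] r2c3 is the only open cell in row 2 admitting 2 ⇒ r2c3=2.
Step 2. [r4c2∈{1,3,4}] row 4 places 1 nowhere but r4c2. So r4c2=1.
Step 3. [r4c1∈{2,3}] 3 has one home in row 4: r4c1. So r4c1=3.
Step 4. [r1c3∈{3}] r1c3 has the single candidate 3 ⇒ r1c3=3.
Step 5. [r4c3∈{4}] only 4 remains possible at r4c3 ⇒ r4c3=4.
Step 6. [r2c2∈{3}] only 3 remains possible at r2c2, so r2c2=3.
Step 7. [r3c1∈{2}] r3c1's peers cover all but 2. So r3c1=2.
Step 8. [r3c2∈{4}] only 4 remains possible at r3c2 ⇒ r3c2=4.
Step 9. [r4c4∈{2}] only 2 remains possible at r4c4, so r4c4=2.

Answer: 1 2 3 4 / 4 3 2 1 / 2 4 1 3 / 3 1 4 2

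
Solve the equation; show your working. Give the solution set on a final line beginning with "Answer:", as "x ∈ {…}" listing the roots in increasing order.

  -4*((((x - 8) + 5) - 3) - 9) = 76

Step 1. [-4*((((x - 8) + 5) - 3) - 9) = 76] LHS = -4·(…); ÷-4 both sides ⇒ div: (((x - 8) + 5) - 3) - 9 = -19.
Step 2. [(((x - 8) + 5) - 3) - 9 = -19] 9 comes off first (add 9). So sub: ((x - 8) + 5) - 3 = -10.
Step 3. [((x - 8) + 5) - 3 = -10] peel the -3: add 3 from each side ⇒ sub: (x - 8) + 5 = -7.
Step 4. [(x - 8) + 5 = -7] peel the +5: subtract 5 from each side, so sub: x - 8 = -12.
Step 5. [x - 8 = -12] -8 is outermost — add 8 both sides ⇒ sub: x = -4.

Answer: x ∈ {-4}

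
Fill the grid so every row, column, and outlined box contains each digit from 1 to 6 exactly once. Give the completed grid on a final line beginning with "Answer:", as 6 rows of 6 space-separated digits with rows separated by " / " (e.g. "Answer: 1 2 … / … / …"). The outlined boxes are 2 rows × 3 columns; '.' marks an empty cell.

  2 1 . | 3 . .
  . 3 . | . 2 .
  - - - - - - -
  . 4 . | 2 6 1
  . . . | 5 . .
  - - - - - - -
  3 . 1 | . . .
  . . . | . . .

Step 1. [r6c5∈{1,3,4,5}] r6c5 is the only open cell in col 5 admitting 1. So r6c5=1.
Step 2. [r6c6∈{2,3,4,5,6}] r6c6 is the only open cell in row 6 admitting 3 ⇒ r6c6=3.
Step 3. [r4c6∈{4}] only 4 remains possible at r4c6. So r4c6=4.
Step 4. [r5c6∈{2,5,6}] r5c6 is the only open cell in col 6 admitting 2. So r5c6=2.
Step 5. [r5c5∈{4,5}] box 6 places 5 nowhere but r5c5. So r5c5=5.
Step 6. [r5c2∈{6}] r5c2 is down to just 6 ⇒ r5c2=6.
Step 7. [r3c1∈{5}] r3c1's peers cover all but 5. So r3c1=5.
Step 8. [r6c1∈{4}] only 4 remains possible at r6c1. So r6c1=4.
Step 9. [r2c1∈{6}] r2c1 is down to just 6, so r2c1=6.
Step 10. [r2c6∈{5}] r2c6's peers cover all but 5 ⇒ r2c6=5.
Step 11. [r4c3∈{2,3,6}] in row 4, 6 fits only at r4c3 ⇒ r4c3=6.
Step 12. [r1c3∈{4,5}] in row 1, 5 fits only at r1c3, so r1c3=5.
Step 13. [r2c4∈{1,4}] r2c4 is the only open cell in row 2 admitting 1. So r2c4=1.
Step 14. [r4c2∈{2}] r4c2's peers cover all but 2, so r4c2=2.
Step 15. [r6c3∈{2}] r6c3's peers cover all but 2, so r6c3=2.
Step 16. [r6c2∈{5}] only 5 remains possible at r6c2, so r6c2=5.
Step 17. [r4c1∈{1}] r4c1's peers cover all but 1 ⇒ r4c1=1.
Step 18. [r2c3∈{4}] r2c3's peers cover all but 4 ⇒ r2c3=4.
Step 19. [r1c6∈{6}] nothing but 6 survives at r1c6, so r1c6=6.
Step 20. [r6c4∈{6}] r6c4 has the single candidate 6 ⇒ r6c4=6.
Step 21. [r4c5∈{3}] r4c5 has the single candidate 3 ⇒ r4c5=3.
Step 22. [r5c4∈{4}] nothing but 4 survives at r5c4. So r5c4=4.
Step 23. [r3c3∈{3}] r3c3's peers cover all but 3. So r3c3=3.
Step 24. [r1c5∈{4}] nothing but 4 survives at r1c5, so r1c5=4.

Answer: 2 1 5 3 4 6 / 6 3 4 1 2 5 / 5 4 3 2 6 1 / 1 2 6 5 3 4 / 3 6 1 4 5 2 / 4 5 2 6 1 3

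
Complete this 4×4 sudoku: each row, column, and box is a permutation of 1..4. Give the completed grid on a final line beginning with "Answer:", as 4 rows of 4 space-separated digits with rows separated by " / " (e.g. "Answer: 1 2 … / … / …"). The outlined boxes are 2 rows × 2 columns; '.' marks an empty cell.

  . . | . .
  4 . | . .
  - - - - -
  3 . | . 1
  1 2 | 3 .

Step 1. [r3c3∈{2,4}] in row 3, 2 fits only at r3c3. So r3c3=2.
Step 2. [r2c3∈{1}] only 1 remains possible at r2c3 ⇒ r2c3=1.
Step 3. [r2c2∈{3}] only 3 remains possible at r2c2 ⇒ r2c2=3.
Step 4. [r1c4∈{2,3,4}] r1c4 is the only open cell in row 1 admitting 3. So r1c4=3.
Step 5. [r1c2∈{1}] r1c2's peers cover all but 1, so r1c2=1.
Step 6. [r1c1∈{2}] nothing but 2 survives at r1c1, so r1c1=2.
Step 7. [r4c4∈{4}] nothing but 4 survives at r4c4, so r4c4=4.
Step 8. [r3c2∈{4}] r3c2's peers cover all but 4 ⇒ r3c2=4.
Step 9. [r1c3∈{4}] r1c3 is down to just 4. So r1c3=4.
Step 10. [r2c4∈{2}] nothing but 2 survives at r2c4, so r2c4=2.

Answer: 2 1 4 3 / 4 3 1 2 / 3 4 2 1 / 1 2 3 4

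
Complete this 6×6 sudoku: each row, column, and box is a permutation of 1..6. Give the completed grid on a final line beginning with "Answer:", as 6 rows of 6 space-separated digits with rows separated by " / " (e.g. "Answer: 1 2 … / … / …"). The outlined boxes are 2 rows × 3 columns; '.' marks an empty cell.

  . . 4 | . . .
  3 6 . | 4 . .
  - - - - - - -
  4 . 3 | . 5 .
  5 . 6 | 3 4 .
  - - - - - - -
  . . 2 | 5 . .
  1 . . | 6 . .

Step 1. [r1c5∈{1,2,3,6}] across col 5, 6 lands solely at r1c5 ⇒ r1c5=6.
Step 2. [r1c6∈{1,2,3,5}] 3 has one home in row 1: r1c6 ⇒ r1c6=3.
Step 3. [r1c2∈{1,2,5}] in row 1, 5 fits only at r1c2, so r1c2=5.
Step 4. [r1c4∈{1,2}] 1 has one home in row 1: r1c4, so r1c4=1.
Step 5. [r3c4∈{2}] r3c4 is down to just 2, so r3c4=2.
Step 6. [r4c6∈{1}] r4c6's peers cover all but 1. So r4c6=1.
Step 7. [r2c5∈{2}] nothing but 2 survives at r2c5, so r2c5=2.
Step 8. [r5c6∈{4}] r5c6 has the single candidate 4 ⇒ r5c6=4.
Step 9. [r5c2∈{3}] r5c2 has the single candidate 3, so r5c2=3.
Step 10. [r4c2∈{2}] nothing but 2 survives at r4c2 ⇒ r4c2=2.
Step 11. [r3c2∈{1}] r3c2's peers cover all but 1, so r3c2=1.
Step 12. [r1c1∈{2}] only 2 remains possible at r1c1 ⇒ r1c1=2.
Step 13. [r5c1∈{6}] nothing but 6 survives at r5c1. So r5c1=6.
Step 14. [r3c6∈{6}] r3c6 is down to just 6 ⇒ r3c6=6.
Step 15. [r6c2∈{4}] nothing but 4 survives at r6c2. So r6c2=4.
Step 16. [r6c5∈{3}] only 3 remains possible at r6c5. So r6c5=3.
Step 17. [r2c3∈{1}] r2c3 is down to just 1 ⇒ r2c3=1.
Step 18. [r6c3∈{5}] nothing but 5 survives at r6c3. So r6c3=5.
Step 19. [r6c6∈{2}] nothing but 2 survives at r6c6, so r6c6=2.
Step 20. [r5c5∈{1}] nothing but 1 survives at r5c5, so r5c5=1.
Step 21. [r2c6∈{5}] r2c6's peers cover all but 5, so r2c6=5.

Answer: 2 5 4 1 6 3 / 3 6 1 4 2 5 / 4 1 3 2 5 6 / 5 2 6 3 4 1 / 6 3 2 5 1 4 / 1 4 5 6 3 2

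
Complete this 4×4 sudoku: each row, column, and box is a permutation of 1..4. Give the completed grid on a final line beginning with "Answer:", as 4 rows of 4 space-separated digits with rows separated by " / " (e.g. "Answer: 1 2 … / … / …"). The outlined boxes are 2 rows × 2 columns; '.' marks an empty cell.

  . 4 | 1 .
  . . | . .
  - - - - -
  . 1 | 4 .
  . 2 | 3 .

Step 1. [r2c3∈{2}] r2c3 has the single candidate 2 ⇒ r2c3=2.
Step 2. [r2c2∈{3}] r2c2 is down to just 3. So r2c2=3.
Step 3. [r3c1∈{3}] r3c1's peers cover all but 3. So r3c1=3.
Step 4. [r4c1∈{4}] r4c1 is down to just 4, so r4c1=4.
Step 5. [r4c4∈{1}] r4c4's peers cover all but 1. So r4c4=1.
Step 6. [r3c4∈{2}] nothing but 2 survives at r3c4 ⇒ r3c4=2.
Step 7. [r1c1∈{2}] nothing but 2 survives at r1c1, so r1c1=2.
Step 8. [r2c1∈{1}] r2c1's peers cover all but 1. So r2c1=1.
Step 9. [r2c4∈{4}] only 4 remains possible at r2c4. So r2c4=4.
Step 10. [r1c4∈{3}] r1c4 is down to just 3. So r1c4=3.

Answer: 2 4 1 3 / 1 3 2 4 / 3 1 4 2 / 4 2 3 1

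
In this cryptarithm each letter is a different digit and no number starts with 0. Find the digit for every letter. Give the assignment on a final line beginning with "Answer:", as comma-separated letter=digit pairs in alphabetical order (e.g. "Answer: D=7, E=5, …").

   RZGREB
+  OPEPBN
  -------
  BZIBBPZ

Step 1. [col 1: B + N ≡ Z (mod 10)] no forcing yet in column 1 (carry-in 0); Z=0 is free and consistent — try it. So Z=0.
Step 2. [col 1: B + N ≡ Z (mod 10)] several values work for B in column 1 (B + N ≡ Z (mod 10), carry-in 0); try B=1, so B=1.
Step 3. [col 1: B + N ≡ Z (mod 10)] from column 1 (B=1, Z=0, carry-in 0, digits 0,1 already taken and all letters distinct): N must equal 9, so N=9.
Step 4. [col 2: E + B ≡ P (mod 10)] no forcing yet in column 2 (carry-in 1); P=4 is free and consistent — try it. So P=4.
Step 5. [col 2: E + B ≡ P (mod 10)] from column 2 (B=1, P=4, carry-in 1, digits 0,1,4,9 already taken and all letters distinct): E must equal 2 ⇒ E=2.
Step 6. [col 3: R + P ≡ B (mod 10)] column 3: given P=4, B=1, carry-in 0, and digits 0,1,2,4,9 already taken and all letters distinct, R+P≡B (mod 10) forces R=7, so R=7.
Step 7. [col 4: G + E ≡ B (mod 10)] column 4 reads G+E+carry(1)=B with E=2, B=1; with digits 0,1,2,4,7,9 already taken and all letters distinct, the only value for G is 8, so G=8.
Step 8. [col 5: Z + P ≡ I (mod 10)] column 5: given Z=0, P=4, carry-in 1, and digits 0,1,2,4,7,8,9 already taken and all letters distinct, Z+P≡I (mod 10) forces I=5 ⇒ I=5.
Step 9. [col 6: R + O ≡ Z (mod 10)] in column 6 we have R+O≡Z with carry-in 0; given R=7, Z=0 and digits 0,1,2,4,5,7,8,9 already taken and all letters distinct, that pins O to 3 ⇒ O=3.

Answer: B=1, E=2, G=8, I=5, N=9, O=3, P=4, R=7, Z=0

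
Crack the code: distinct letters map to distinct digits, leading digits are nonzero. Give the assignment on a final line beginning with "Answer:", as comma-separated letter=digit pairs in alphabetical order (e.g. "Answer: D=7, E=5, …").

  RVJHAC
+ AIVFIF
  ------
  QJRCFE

Step 1. [col 1: C + F ≡ E (mod 10)] several values work for E in column 1 (C + F ≡ E (mod 10), carry-in 0); try E=0, so E=0.
Step 2. [col 1: C + F ≡ E (mod 10)] several values work for F in column 1 (C + F ≡ E (mod 10), carry-in 0); try F=8 ⇒ F=8.
Step 3. [col 1: C + F ≡ E (mod 10)] column 1: given F=8, E=0, carry-in 0, and digits 0,8 already taken and all letters distinct, C+F≡E (mod 10) forces C=2, so C=2.
Step 4. [col 2: A + I ≡ F (mod 10)] no forcing yet in column 2 (carry-in 1); I=1 is free and consistent — try it. So I=1.
Step 5. [col 2: A + I ≡ F (mod 10)] from column 2 (I=1, F=8, carry-in 1, digits 0,1,2,8 already taken and all letters distinct): A must equal 6 ⇒ A=6.
Step 6. [col 3: H + F ≡ C (mod 10)] in column 3 we have H+F≡C with carry-in 0; given F=8, C=2 and digits 0,1,2,6,8 already taken and all letters distinct, that pins H to 4. So H=4.
Step 7. [col 4: J + V ≡ R (mod 10)] no forcing yet in column 4 (carry-in 1); J=7 is free and consistent — try it ⇒ J=7.
Step 8. [col 4: J + V ≡ R (mod 10)] column 4 reads J+V+carry(1)=R with J=7; with digits 0,1,2,4,6,7,8 already taken and all letters distinct, the only value for R is 3 ⇒ R=3.
Step 9. [col 4: J + V ≡ R (mod 10)] column 4 reads J+V+carry(1)=R with J=7, R=3; with digits 0,1,2,3,4,6,7,8 already taken and all letters distinct, the only value for V is 5 ⇒ V=5.
Step 10. [col 6: R + A ≡ Q (mod 10)] column 6: given R=3, A=6, carry-in 0, and digits 0,1,2,3,4,5,6,7,8 already taken and all letters distinct, R+A≡Q (mod 10) forces Q=9 ⇒ Q=9.

Answer: A=6, C=2, E=0, F=8, H=4, I=1, J=7, Q=9, R=3, V=5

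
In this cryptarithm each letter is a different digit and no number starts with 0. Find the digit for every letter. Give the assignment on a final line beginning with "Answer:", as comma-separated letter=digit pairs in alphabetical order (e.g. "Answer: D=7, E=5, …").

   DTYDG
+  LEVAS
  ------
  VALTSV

Step 1. [col 1: G + S ≡ V (mod 10)] several values work for S in column 1 (G + S ≡ V (mod 10), carry-in 0); try S=8 ⇒ S=8.
Step 2. [col 1: G + S ≡ V (mod 10)] no forcing yet in column 1 (carry-in 0); V=1 is free and consistent — try it, so V=1.
Step 3. [col 1: G + S ≡ V (mod 10)] column 1: given S=8, V=1, carry-in 0, and digits 1,8 already taken and all letters distinct, G+S≡V (mod 10) forces G=3. So G=3.
Step 4. [col 2: D + A ≡ S (mod 10)] several values work for A in column 2 (D + A ≡ S (mod 10), carry-in 1); try A=2. So A=2.
Step 5. [col 2: D + A ≡ S (mod 10)] from column 2 (A=2, S=8, carry-in 1, digits 1,2,3,8 already taken and all letters distinct): D must equal 5. So D=5.
Step 6. [col 3: Y + V ≡ T (mod 10)] several values work for Y in column 3 (Y + V ≡ T (mod 10), carry-in 0); try Y=9 ⇒ Y=9.
Step 7. [col 3: Y + V ≡ T (mod 10)] column 3: given Y=9, V=1, carry-in 0, and digits 1,2,3,5,8,9 already taken and all letters distinct, Y+V≡T (mod 10) forces T=0, so T=0.
Step 8. [col 4: T + E ≡ L (mod 10)] column 4 reads T+E+carry(1)=L with T=0; with digits 0,1,2,3,5,8,9 already taken and all letters distinct, the only value for L is 7 ⇒ L=7.
Step 9. [col 4: T + E ≡ L (mod 10)] from column 4 (T=0, L=7, carry-in 1, digits 0,1,2,3,5,7,8,9 already taken and all letters distinct): E must equal 6 ⇒ E=6.

Answer: A=2, D=5, E=6, G=3, L=7, S=8, T=0, V=1, Y=9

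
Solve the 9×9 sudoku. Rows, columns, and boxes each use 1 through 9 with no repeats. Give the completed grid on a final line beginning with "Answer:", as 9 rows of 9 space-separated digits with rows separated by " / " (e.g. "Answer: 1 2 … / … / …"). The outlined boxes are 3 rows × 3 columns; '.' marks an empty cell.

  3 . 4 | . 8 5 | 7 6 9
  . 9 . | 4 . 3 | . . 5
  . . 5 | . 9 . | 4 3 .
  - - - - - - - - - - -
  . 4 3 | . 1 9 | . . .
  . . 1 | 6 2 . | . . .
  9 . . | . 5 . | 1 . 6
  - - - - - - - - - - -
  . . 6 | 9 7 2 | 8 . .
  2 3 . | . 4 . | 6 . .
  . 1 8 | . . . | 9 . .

Step 1. [r3c2∈{2,6,7,8}] in col 2, 6 fits only at r3c2 ⇒ r3c2=6.
Step 2. [r1c4∈{1,2}] across row 1, 1 lands solely at r1c4. So r1c4=1.
Step 3. [r7c9∈{1,3,4}] across row 7, 3 lands solely at r7c9 ⇒ r7c9=3.
Step 4. [r7c8∈{1,4,5}] row 7 places 1 nowhere but r7c8 ⇒ r7c8=1.
Step 5. [r8c9∈{7}] nothing but 7 survives at r8c9 ⇒ r8c9=7.
Step 6. [r9c1∈{4,5,7}] across row 9, 7 lands solely at r9c1 ⇒ r9c1=7.
Step 7. [r5c8∈{4,5,7,8,9}] in row 5, 9 fits only at r5c8, so r5c8=9.
Step 8. [r2c7∈{2}] r2c7 has the single candidate 2 ⇒ r2c7=2.
Step 9. [r2c8∈{8}] only 8 remains possible at r2c8 ⇒ r2c8=8.
Step 10. [r4c7∈{5}] r4c7's peers cover all but 5. So r4c7=5.
Step 11. [r6c3∈{2,7}] in col 3, 2 fits only at r6c3 ⇒ r6c3=2.
Step 12. [r3c1∈{1,8}] in row 3, 8 fits only at r3c1, so r3c1=8.
Step 13. [r3c6∈{7}] only 7 remains possible at r3c6 ⇒ r3c6=7.
Step 14. [r5c2∈{5,7,8}] row 5 places 7 nowhere but r5c2, so r5c2=7.
Step 15. [r6c4∈{3,7,8}] across row 6, 3 lands solely at r6c4, so r6c4=3.
Step 16. [r4c4∈{7,8}] across col 4, 7 lands solely at r4c4. So r4c4=7.
Step 17. [r8c4∈{5,8}] 8 has one home in col 4: r8c4, so r8c4=8.
Step 18. [r4c8∈{2}] r4c8 is down to just 2. So r4c8=2.
Step 19. [r9c9∈{2,4}] row 9 places 2 nowhere but r9c9 ⇒ r9c9=2.
Step 20. [r5c9∈{4,8}] in col 9, 4 fits only at r5c9, so r5c9=4.
Step 21. [r8c8∈{5}] r8c8 is down to just 5 ⇒ r8c8=5.
Step 22. [r5c6∈{8}] r5c6 has the single candidate 8 ⇒ r5c6=8.
Step 23. [r7c2∈{5}] r7c2's peers cover all but 5, so r7c2=5.
Step 24. [r2c5∈{6}] nothing but 6 survives at r2c5, so r2c5=6.
Step 25. [r5c7∈{3}] r5c7's peers cover all but 3, so r5c7=3.
Step 26. [r8c6∈{1}] r8c6's peers cover all but 1 ⇒ r8c6=1.
Step 27. [r3c9∈{1}] r3c9 has the single candidate 1 ⇒ r3c9=1.
Step 28. [r3c4∈{2}] r3c4's peers cover all but 2. So r3c4=2.
Step 29. [r7c1∈{4}] nothing but 4 survives at r7c1, so r7c1=4.
Step 30. [r9c4∈{5}] r9c4 is down to just 5. So r9c4=5.
Step 31. [r9c6∈{6}] nothing but 6 survives at r9c6, so r9c6=6.
Step 32. [r2c3∈{7}] r2c3 has the single candidate 7, so r2c3=7.
Step 33. [r4c1∈{6}] r4c1 is down to just 6, so r4c1=6.
Step 34. [r9c5∈{3}] r9c5's peers cover all but 3. So r9c5=3.
Step 35. [r4c9∈{8}] r4c9 is down to just 8 ⇒ r4c9=8.
Step 36. [r2c1∈{1}] r2c1 is down to just 1. So r2c1=1.
Step 37. [r9c8∈{4}] nothing but 4 survives at r9c8 ⇒ r9c8=4.
Step 38. [r6c6∈{4}] nothing but 4 survives at r6c6. So r6c6=4.
Step 39. [r6c8∈{7}] nothing but 7 survives at r6c8, so r6c8=7.
Step 40. [r1c2∈{2}] r1c2's peers cover all but 2 ⇒ r1c2=2.
Step 41. [r6c2∈{8}] nothing but 8 survives at r6c2, so r6c2=8.
Step 42. [r5c1∈{5}] only 5 remains possible at r5c1. So r5c1=5.
Step 43. [r8c3∈{9}] only 9 remains possible at r8c3. So r8c3=9.

Answer: 3 2 4 1 8 5 7 6 9 / 1 9 7 4 6 3 2 8 5 / 8 6 5 2 9 7 4 3 1 / 6 4 3 7 1 9 5 2 8 / 5 7 1 6 2 8 3 9 4 / 9 8 2 3 5 4 1 7 6 / 4 5 6 9 7 2 8 1 3 / 2 3 9 8 4 1 6 5 7 / 7 1 8 5 3 6 9 4 2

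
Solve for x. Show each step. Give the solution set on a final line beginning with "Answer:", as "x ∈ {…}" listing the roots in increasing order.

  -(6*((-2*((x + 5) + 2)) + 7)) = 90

Step 1. [-(6*((-2*((x + 5) + 2)) + 7)) = 90] flip signs both sides. So neg: 6*((-2*((x + 5) + 2)) + 7) = -90.
Step 2. [6*((-2*((x + 5) + 2)) + 7) = -90] leading coefficient 6: divide by 6. So div: (-2*((x + 5) + 2)) + 7 = -15.
Step 3. [(-2*((x + 5) + 2)) + 7 = -15] 7 comes off first (subtract 7), so sub: -2*((x + 5) + 2) = -22.
Step 4. [-2*((x + 5) + 2) = -22] -2·(inner) — divide through by -2, so div: (x + 5) + 2 = 11.
Step 5. [(x + 5) + 2 = 11] peel the +2: subtract 2 from each side. So sub: x + 5 = 9.
Step 6. [x + 5 = 9] peel the +5: subtract 5 from each side ⇒ sub: x = 4.

Answer: x ∈ {4}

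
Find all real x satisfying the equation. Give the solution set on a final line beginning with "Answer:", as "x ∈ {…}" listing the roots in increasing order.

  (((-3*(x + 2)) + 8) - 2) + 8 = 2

Step 1. [(((-3*(x + 2)) + 8) - 2) + 8 = 2] +8 is outermost — subtract 8 both sides, so sub: ((-3*(x + 2)) + 8) - 2 = -6.
Step 2. [((-3*(x + 2)) + 8) - 2 = -6] peel the -2: add 2 from each side, so sub: (-3*(x + 2)) + 8 = -4.
Step 3. [(-3*(x + 2)) + 8 = -4] +8 is outermost — subtract 8 both sides, so sub: -3*(x + 2) = -12.
Step 4. [-3*(x + 2) = -12] leading coefficient -3: divide by -3, so div: x + 2 = 4.
Step 5. [x + 2 = 4] +2 is outermost — subtract 2 both sides, so sub: x = 2.

Answer: x ∈ {2}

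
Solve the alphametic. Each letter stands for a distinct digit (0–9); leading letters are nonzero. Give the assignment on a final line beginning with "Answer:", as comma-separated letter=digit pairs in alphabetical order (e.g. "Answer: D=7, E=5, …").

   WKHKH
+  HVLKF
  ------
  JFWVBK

Step 1. [col 1: H + F ≡ K (mod 10)] no forcing yet in column 1 (carry-in 0); H=5 is free and consistent — try it, so H=5.
Step 2. [col 1: H + F ≡ K (mod 10)] K=7 is one option consistent with column 1 (H + F ≡ K (mod 10), carry-in 0) — take it, so K=7.
Step 3. [col 1: H + F ≡ K (mod 10)] in column 1 we have H+F≡K with carry-in 0; given H=5, K=7 and digits 5,7 already taken and all letters distinct, that pins F to 2 ⇒ F=2.
Step 4. [col 2: K + K ≡ B (mod 10)] from column 2 (K=7, carry-in 0, digits 2,5,7 already taken and all letters distinct): B must equal 4 ⇒ B=4.
Step 5. [col 3: H + L ≡ V (mod 10)] column 3 (H + L ≡ V (mod 10), carry-in 1) doesn't pin L yet; pick L=3 and continue, so L=3.
Step 6. [J] J is the leading digit of a 6-digit sum of two 5-digit numbers; the final carry is exactly 1, so J=1.
Step 7. [col 3: H + L ≡ V (mod 10)] column 3 reads H+L+carry(1)=V with H=5, L=3; with digits 1,2,3,4,5,7 already taken and all letters distinct, the only value for V is 9 ⇒ V=9.
Step 8. [col 4: K + V ≡ W (mod 10)] column 4: given K=7, V=9, carry-in 0, and digits 1,2,3,4,5,7,9 already taken and all letters distinct, K+V≡W (mod 10) forces W=6. So W=6.

Answer: B=4, F=2, H=5, J=1, K=7, L=3, V=9, W=6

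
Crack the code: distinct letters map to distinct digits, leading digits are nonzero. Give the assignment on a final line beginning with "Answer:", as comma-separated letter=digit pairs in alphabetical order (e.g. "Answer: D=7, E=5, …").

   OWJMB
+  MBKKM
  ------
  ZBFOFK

Step 1. [col 1: B + M ≡ K (mod 10)] column 1 (B + M ≡ K (mod 10), carry-in 0) doesn't pin K yet; pick K=5 and continue, so K=5.
Step 2. [col 1: B + M ≡ K (mod 10)] several values work for B in column 1 (B + M ≡ K (mod 10), carry-in 0); try B=2, so B=2.
Step 3. [col 1: B + M ≡ K (mod 10)] column 1 reads B+M+carry(0)=K with B=2, K=5; with digits 2,5 already taken and all letters distinct, the only value for M is 3, so M=3.
Step 4. [col 2: M + K ≡ F (mod 10)] column 2: given M=3, K=5, carry-in 0, and digits 2,3,5 already taken and all letters distinct, M+K≡F (mod 10) forces F=8 ⇒ F=8.
Step 5. [col 3: J + K ≡ O (mod 10)] J=4 is one option consistent with column 3 (J + K ≡ O (mod 10), carry-in 0) — take it, so J=4.
Step 6. [Z] Z is the leading digit of a 6-digit sum of two 5-digit numbers; the final carry is exactly 1. So Z=1.
Step 7. [col 3: J + K ≡ O (mod 10)] column 3 reads J+K+carry(0)=O with J=4, K=5; with digits 1,2,3,4,5,8 already taken and all letters distinct, the only value for O is 9 ⇒ O=9.
Step 8. [col 4: W + B ≡ F (mod 10)] column 4: given B=2, F=8, carry-in 0, and digits 1,2,3,4,5,8,9 already taken and all letters distinct, W+B≡F (mod 10) forces W=6 ⇒ W=6.

Answer: B=2, F=8, J=4, K=5, M=3, O=9, W=6, Z=1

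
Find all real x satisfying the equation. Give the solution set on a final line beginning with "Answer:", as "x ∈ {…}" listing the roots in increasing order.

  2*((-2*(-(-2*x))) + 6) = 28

Step 1. [2*((-2*(-(-2*x))) + 6) = 28] 2·(inner) — divide through by 2, so div: (-2*(-(-2*x))) + 6 = 14.
Step 2. [(-2*(-(-2*x))) + 6 = 14] -2 | LHS and -2 | 14: pull -2 out ⇒ factor: (-(-2*x)) - 3 = -7.
Step 3. [(-(-2*x)) - 3 = -7] 3 comes off first (add 3), so sub: -(-2*x) = -4.
Step 4. [-(-2*x) = -4] LHS negated; negate both sides. So neg: -2*x = 4.
Step 5. [-2*x = 4] -2·(inner) — divide through by -2, so div: x = -2.

Answer: x ∈ {-2}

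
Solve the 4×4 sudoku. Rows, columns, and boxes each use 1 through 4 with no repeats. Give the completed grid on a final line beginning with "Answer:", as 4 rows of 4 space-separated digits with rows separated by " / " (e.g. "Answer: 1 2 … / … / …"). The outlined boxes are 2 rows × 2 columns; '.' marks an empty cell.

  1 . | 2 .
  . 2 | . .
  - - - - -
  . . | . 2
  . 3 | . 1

Step 1. [r3c1∈{4}] nothing but 4 survives at r3c1. So r3c1=4.
Step 2. [r1c4∈{3,4}] in row 1, 3 fits only at r1c4 ⇒ r1c4=3.
Step 3. [r4c3∈{4}] r4c3 is down to just 4. So r4c3=4.
Step 4. [r2c4∈{4}] r2c4's peers cover all but 4 ⇒ r2c4=4.
Step 5. [r2c1∈{3}] r2c1 is down to just 3 ⇒ r2c1=3.
Step 6. [r2c3∈{1}] r2c3 has the single candidate 1 ⇒ r2c3=1.
Step 7. [r1c2∈{4}] r1c2's peers cover all but 4 ⇒ r1c2=4.
Step 8. [r3c2∈{1}] only 1 remains possible at r3c2, so r3c2=1.
Step 9. [r4c1∈{2}] nothing but 2 survives at r4c1, so r4c1=2.
Step 10. [r3c3∈{3}] r3c3 has the single candidate 3. So r3c3=3.

Answer: 1 4 2 3 / 3 2 1 4 / 4 1 3 2 / 2 3 4 1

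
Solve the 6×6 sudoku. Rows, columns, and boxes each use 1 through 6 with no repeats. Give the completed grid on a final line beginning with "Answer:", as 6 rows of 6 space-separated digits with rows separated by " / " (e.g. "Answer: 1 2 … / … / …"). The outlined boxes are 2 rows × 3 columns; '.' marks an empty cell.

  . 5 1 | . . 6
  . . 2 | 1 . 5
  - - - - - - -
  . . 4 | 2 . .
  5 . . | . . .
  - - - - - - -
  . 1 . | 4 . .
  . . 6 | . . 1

Step 1. [r4c3∈{3}] only 3 remains possible at r4c3, so r4c3=3.
Step 2. [r3c5∈{1,3,5,6}] r3c5 is the only open cell in row 3 admitting 5. So r3c5=5.
Step 3. [r1c4∈{3}] r1c4 has the single candidate 3 ⇒ r1c4=3.
Step 4. [r5c6∈{2,3}] col 6 places 2 nowhere but r5c6 ⇒ r5c6=2.
Step 5. [r1c1∈{4}] only 4 remains possible at r1c1 ⇒ r1c1=4.
Step 6. [r5c1∈{3}] only 3 remains possible at r5c1, so r5c1=3.
Step 7. [r3c2∈{6}] only 6 remains possible at r3c2. So r3c2=6.
Step 8. [r4c5∈{1,4,6}] r4c5 is the only open cell in row 4 admitting 1, so r4c5=1.
Step 9. [r6c1∈{2}] r6c1 is down to just 2, so r6c1=2.
Step 10. [r2c5∈{4}] nothing but 4 survives at r2c5 ⇒ r2c5=4.
Step 11. [r6c4∈{5}] r6c4 is down to just 5 ⇒ r6c4=5.
Step 12. [r5c3∈{5}] r5c3 has the single candidate 5 ⇒ r5c3=5.
Step 13. [r4c4∈{6}] only 6 remains possible at r4c4 ⇒ r4c4=6.
Step 14. [r6c5∈{3}] nothing but 3 survives at r6c5. So r6c5=3.
Step 15. [r4c6∈{4}] r4c6 is down to just 4 ⇒ r4c6=4.
Step 16. [r1c5∈{2}] nothing but 2 survives at r1c5 ⇒ r1c5=2.
Step 17. [r3c6∈{3}] r3c6's peers cover all but 3 ⇒ r3c6=3.
Step 18. [r2c1∈{6}] r2c1's peers cover all but 6, so r2c1=6.
Step 19. [r6c2∈{4}] r6c2's peers cover all but 4. So r6c2=4.
Step 20. [r5c5∈{6}] r5c5 has the single candidate 6. So r5c5=6.
Step 21. [r2c2∈{3}] r2c2 is down to just 3 ⇒ r2c2=3.
Step 22. [r4c2∈{2}] r4c2 has the single candidate 2 ⇒ r4c2=2.
Step 23. [r3c1∈{1}] only 1 remains possible at r3c1 ⇒ r3c1=1.

Answer: 4 5 1 3 2 6 / 6 3 2 1 4 5 / 1 6 4 2 5 3 / 5 2 3 6 1 4 / 3 1 5 4 6 2 / 2 4 6 5 3 1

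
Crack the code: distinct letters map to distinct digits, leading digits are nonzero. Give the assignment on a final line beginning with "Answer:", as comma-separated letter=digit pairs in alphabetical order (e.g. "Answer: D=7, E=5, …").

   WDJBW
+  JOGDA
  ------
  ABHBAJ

Step 1. [col 1: W + A ≡ J (mod 10)] several values work for J in column 1 (W + A ≡ J (mod 10), carry-in 0); try J=7. So J=7.
Step 2. [col 1: W + A ≡ J (mod 10)] several values work for W in column 1 (W + A ≡ J (mod 10), carry-in 0); try W=6. So W=6.
Step 3. [col 1: W + A ≡ J (mod 10)] from column 1 (W=6, J=7, carry-in 0, digits 6,7 already taken and all letters distinct): A must equal 1. So A=1.
Step 4. [col 2: B + D ≡ A (mod 10)] B=3 is one option consistent with column 2 (B + D ≡ A (mod 10), carry-in 0) — take it ⇒ B=3.
Step 5. [col 2: B + D ≡ A (mod 10)] column 2: given B=3, A=1, carry-in 0, and digits 1,3,6,7 already taken and all letters distinct, B+D≡A (mod 10) forces D=8. So D=8.
Step 6. [col 3: J + G ≡ B (mod 10)] column 3 reads J+G+carry(1)=B with J=7, B=3; with digits 1,3,6,7,8 already taken and all letters distinct, the only value for G is 5. So G=5.
Step 7. [col 4: D + O ≡ H (mod 10)] from column 4 (D=8, carry-in 1, digits 1,3,5,6,7,8 already taken and all letters distinct): H must equal 9, so H=9.
Step 8. [col 4: D + O ≡ H (mod 10)] from column 4 (D=8, H=9, carry-in 1, digits 1,3,5,6,7,8,9 already taken and all letters distinct): O must equal 0. So O=0.

Answer: A=1, B=3, D=8, G=5, H=9, J=7, O=0, W=6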